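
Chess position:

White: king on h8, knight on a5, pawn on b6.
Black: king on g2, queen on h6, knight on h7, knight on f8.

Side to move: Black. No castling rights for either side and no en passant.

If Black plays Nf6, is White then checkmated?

yes

After Nf6: white king on h8; in check: yes, from the black queen on h6.
King squares — g7: attacked by Qh6; h7: attacked by Nf6; g8: attacked by Nf6.
White has no legal moves → checkmate.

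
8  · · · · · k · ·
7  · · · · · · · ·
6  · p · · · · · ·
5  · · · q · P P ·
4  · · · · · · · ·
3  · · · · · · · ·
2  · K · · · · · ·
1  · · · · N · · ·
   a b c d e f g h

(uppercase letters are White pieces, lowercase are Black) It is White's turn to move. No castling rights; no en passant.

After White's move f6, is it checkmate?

After f6: black king on f8; in check: no.
Black is not in check, so this cannot be checkmate.

no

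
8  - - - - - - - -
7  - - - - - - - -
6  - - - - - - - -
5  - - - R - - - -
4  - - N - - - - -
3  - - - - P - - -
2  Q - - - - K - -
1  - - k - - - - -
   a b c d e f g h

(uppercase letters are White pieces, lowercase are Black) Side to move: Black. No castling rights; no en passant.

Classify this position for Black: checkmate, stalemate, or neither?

stalemate

Black to move; black king on c1.
In check: no.
King squares — b1: attacked by Qa2; d1: attacked by Rd5; b2: attacked by Qa2; c2: attacked by Qa2; d2: attacked by Qa2.
Legal moves for Black: none.
Not in check and no legal moves → stalemate.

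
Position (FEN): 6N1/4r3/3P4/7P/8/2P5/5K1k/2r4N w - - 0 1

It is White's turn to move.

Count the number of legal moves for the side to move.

White to move; king on f2.
In check: no.
Legal moves: Nxe7, Nh6, Nf6, Kf3, Ng3, dxe7, d7, h6, c4.
Count: 9.

9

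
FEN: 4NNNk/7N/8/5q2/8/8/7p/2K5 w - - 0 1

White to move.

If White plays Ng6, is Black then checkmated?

After Ng6: black king on h8; in check: yes, from the white knight on g6.
Black has 3 legal replies: Kxg8, Kxh7, Qxg6.
In check but a legal move exists → not checkmate.

no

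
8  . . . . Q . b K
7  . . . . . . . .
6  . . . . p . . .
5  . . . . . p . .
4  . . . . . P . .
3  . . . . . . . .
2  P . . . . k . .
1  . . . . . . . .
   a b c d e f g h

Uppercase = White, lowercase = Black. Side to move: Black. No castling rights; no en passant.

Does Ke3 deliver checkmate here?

no

After Ke3: white king on h8; in check: no.
White is not in check, so this cannot be checkmate.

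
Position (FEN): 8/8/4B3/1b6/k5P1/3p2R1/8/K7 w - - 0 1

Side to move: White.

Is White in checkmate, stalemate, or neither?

White to move; white king on a1.
In check: no.
Legal moves for White include: Bg8, Bc8, Bf7, Bd7, Bf5, Bd5, Bc4, Bb3+, Ba2, Rh3, Rf3, Re3, Rxd3, Rg2, Rg1, Kb2, Ka2, Kb1, ... (list truncated; more exist).
White has legal moves and is not in check → neither.

neither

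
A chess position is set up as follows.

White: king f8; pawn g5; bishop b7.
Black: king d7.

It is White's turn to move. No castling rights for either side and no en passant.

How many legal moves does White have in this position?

13

White to move; king on f8.
In check: no.
Legal moves: Kg8, Kg7, Kf7, Bc8+, Ba8, Bc6+, Ba6, Bd5, Be4, Bf3, Bg2, Bh1, g6.
Count: 13.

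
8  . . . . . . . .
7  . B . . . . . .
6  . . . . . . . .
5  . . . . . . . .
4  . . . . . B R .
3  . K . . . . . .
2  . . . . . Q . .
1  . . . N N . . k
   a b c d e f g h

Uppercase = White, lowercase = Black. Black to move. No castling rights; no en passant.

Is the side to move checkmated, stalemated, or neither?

Black to move; black king on h1.
In check: yes, from the white bishop on b7.
King squares — g1: attacked by Qf2; g2: attacked by Ne1; h2: attacked by Qf2.
Legal moves for Black: none.
In check with no legal moves → checkmate.

checkmate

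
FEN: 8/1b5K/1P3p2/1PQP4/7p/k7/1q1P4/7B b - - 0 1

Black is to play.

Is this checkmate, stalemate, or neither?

neither

Black to move; black king on a3.
In check: yes, from the white queen on c5.
Legal moves for Black: Ka4, Kb3, Ka2, Qb4.
Black is in check but has 4 legal moves → neither.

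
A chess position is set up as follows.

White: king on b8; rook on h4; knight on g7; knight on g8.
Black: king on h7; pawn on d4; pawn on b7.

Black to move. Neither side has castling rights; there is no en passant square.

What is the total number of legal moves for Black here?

3

Black to move; king on h7.
In check: yes, from the white rook on h4.
Legal moves: Kxg8, Kxg7, Kg6.
Count: 3.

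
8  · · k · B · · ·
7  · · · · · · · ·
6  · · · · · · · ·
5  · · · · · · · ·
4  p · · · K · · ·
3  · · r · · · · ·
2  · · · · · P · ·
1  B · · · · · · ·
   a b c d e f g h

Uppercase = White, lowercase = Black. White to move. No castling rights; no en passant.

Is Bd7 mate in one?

After Bd7: black king on c8; in check: yes, from the white bishop on d7.
Black has 5 legal replies: Kd8, Kb8, Kxd7, Kc7, Kb7.
In check but a legal move exists → not checkmate.

no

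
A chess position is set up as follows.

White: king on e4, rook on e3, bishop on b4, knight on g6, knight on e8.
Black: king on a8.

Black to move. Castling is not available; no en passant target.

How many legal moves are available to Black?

3

Black to move; king on a8.
In check: no.
Legal moves: Kb8, Kb7, Ka7.
Count: 3.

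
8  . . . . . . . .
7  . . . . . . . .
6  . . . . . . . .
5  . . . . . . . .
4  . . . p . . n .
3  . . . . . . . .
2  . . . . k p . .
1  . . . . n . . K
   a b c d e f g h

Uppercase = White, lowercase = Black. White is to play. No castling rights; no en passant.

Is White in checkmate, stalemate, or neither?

White to move; white king on h1.
In check: no.
King squares — g1: attacked by Pf2; g2: attacked by Ne1; h2: attacked by Ng4.
Legal moves for White: none.
Not in check and no legal moves → stalemate.

stalemate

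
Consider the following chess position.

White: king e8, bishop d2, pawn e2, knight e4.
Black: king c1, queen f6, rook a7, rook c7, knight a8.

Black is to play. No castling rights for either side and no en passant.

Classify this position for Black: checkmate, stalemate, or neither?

neither

Black to move; black king on c1.
In check: yes, from the white bishop on d2.
King squares — b1: available; d1: available; b2: available; c2: available; d2: attacked by Ne4.
Legal moves for Black: Kc2, Kb2, Kd1, Kb1.
Black is in check but has 4 legal moves → neither.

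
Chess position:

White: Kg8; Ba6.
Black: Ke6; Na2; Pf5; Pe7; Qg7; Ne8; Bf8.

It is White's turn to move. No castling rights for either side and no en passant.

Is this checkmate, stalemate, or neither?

checkmate

White to move; white king on g8.
In check: yes, from the black queen on g7.
King squares — f7: attacked by Ke6; g7: attacked by Ne8; h7: attacked by Qg7; f8: attacked by Qg7; h8: attacked by Qg7.
Legal moves for White: none.
In check with no legal moves → checkmate.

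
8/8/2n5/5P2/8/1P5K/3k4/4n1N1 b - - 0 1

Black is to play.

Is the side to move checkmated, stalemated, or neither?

Black to move; black king on d2.
In check: no.
Legal moves for Black: Nd8, Nb8, Ne7, Na7, Ne5, Na5, Nd4, Nb4, Ke3, Kd3, Kc3, Kc2, Kd1, Kc1, Nf3, Nd3, Ng2, Nc2.
Black has 18 legal moves and is not in check → neither.

neither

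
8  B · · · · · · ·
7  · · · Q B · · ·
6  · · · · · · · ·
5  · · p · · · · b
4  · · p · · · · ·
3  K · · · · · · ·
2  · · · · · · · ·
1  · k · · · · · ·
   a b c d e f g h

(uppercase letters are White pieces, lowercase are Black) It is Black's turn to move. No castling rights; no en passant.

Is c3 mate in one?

After c3: white king on a3; in check: no.
White is not in check, so this cannot be checkmate.

no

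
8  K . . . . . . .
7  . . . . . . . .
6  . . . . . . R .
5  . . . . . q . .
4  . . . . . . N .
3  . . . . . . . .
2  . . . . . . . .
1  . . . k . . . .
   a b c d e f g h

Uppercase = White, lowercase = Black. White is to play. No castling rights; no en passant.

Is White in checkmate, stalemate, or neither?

neither

White to move; white king on a8.
In check: no.
Legal moves for White include: Kb8, Kb7, Ka7, Rg8, Rg7, Rh6, Rf6, Re6, Rd6+, Rc6, Rb6, Ra6, Rg5, Nh6, Nf6, Ne5, Ne3+, Nh2, ... (list truncated; more exist).
White has legal moves and is not in check → neither.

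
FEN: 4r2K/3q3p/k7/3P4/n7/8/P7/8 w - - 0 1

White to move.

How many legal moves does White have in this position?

White to move; king on h8.
In check: yes, from the black rook on e8.
Legal moves: none.
Count: 0.

0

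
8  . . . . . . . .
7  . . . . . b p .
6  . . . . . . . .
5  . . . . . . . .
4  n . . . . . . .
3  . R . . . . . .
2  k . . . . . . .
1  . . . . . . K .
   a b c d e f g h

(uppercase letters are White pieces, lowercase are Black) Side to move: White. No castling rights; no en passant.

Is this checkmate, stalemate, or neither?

neither

White to move; white king on g1.
In check: no.
Legal moves for White include: Rb8, Rb7, Rb6, Rb5, Rb4, Rh3, Rg3, Rf3, Re3, Rd3, Rc3, Ra3+, Rb2+, Rb1, Kh2, Kg2, Kf2, Kh1, ... (list truncated; more exist).
White has legal moves and is not in check → neither.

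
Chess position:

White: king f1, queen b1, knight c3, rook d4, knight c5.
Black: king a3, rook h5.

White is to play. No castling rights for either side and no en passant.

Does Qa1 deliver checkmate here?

yes

After Qa1: black king on a3; in check: yes, from the white queen on a1.
King squares — a2: attacked by Qa1; b2: attacked by Qa1; b3: attacked by Nc5; a4: attacked by Qa1; b4: attacked by Rd4.
Black has no legal moves → checkmate.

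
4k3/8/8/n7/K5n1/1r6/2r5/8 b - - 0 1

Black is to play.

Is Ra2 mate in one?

yes

After Ra2: white king on a4; in check: yes, from the black rook on a2.
King squares — a3: attacked by Ra2; b3: attacked by Na5; b4: attacked by Rb3; a5: attacked by Ra2; b5: attacked by Rb3.
White has no legal moves → checkmate.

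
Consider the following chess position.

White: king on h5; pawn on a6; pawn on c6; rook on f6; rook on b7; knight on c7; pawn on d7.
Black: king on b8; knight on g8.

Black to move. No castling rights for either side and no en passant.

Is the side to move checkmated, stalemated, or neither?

Black to move; black king on b8.
In check: yes, from the white rook on b7.
King squares — a7: attacked by Rb7; b7: attacked by Pa6; c7: attacked by Rb7; a8: attacked by Nc7; c8: attacked by Pd7.
Legal moves for Black: none.
In check with no legal moves → checkmate.

checkmate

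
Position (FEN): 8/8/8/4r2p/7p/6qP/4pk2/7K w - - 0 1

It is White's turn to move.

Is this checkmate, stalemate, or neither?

stalemate

White to move; white king on h1.
In check: no.
King squares — g1: attacked by Kf2; g2: attacked by Kf2; h2: attacked by Qg3.
Legal moves for White: none.
Not in check and no legal moves → stalemate.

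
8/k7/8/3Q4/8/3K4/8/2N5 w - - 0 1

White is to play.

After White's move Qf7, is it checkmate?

no

After Qf7: black king on a7; in check: yes, from the white queen on f7.
Black has 4 legal replies: Kb8, Ka8, Kb6, Ka6.
In check but a legal move exists → not checkmate.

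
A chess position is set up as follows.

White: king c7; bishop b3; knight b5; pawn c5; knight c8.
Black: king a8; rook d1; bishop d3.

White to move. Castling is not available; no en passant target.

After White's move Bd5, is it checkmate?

yes

After Bd5: black king on a8; in check: yes, from the white bishop on d5.
King squares — a7: attacked by Nb5; b7: attacked by Bd5; b8: attacked by Kc7.
Black has no legal moves → checkmate.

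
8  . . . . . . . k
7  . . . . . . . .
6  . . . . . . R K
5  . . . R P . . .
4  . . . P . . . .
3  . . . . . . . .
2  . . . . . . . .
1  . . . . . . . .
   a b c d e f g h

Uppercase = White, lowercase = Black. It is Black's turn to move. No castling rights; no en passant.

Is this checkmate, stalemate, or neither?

Black to move; black king on h8.
In check: no.
King squares — g7: attacked by Rg6; h7: attacked by Kh6; g8: attacked by Rg6.
Legal moves for Black: none.
Not in check and no legal moves → stalemate.

stalemate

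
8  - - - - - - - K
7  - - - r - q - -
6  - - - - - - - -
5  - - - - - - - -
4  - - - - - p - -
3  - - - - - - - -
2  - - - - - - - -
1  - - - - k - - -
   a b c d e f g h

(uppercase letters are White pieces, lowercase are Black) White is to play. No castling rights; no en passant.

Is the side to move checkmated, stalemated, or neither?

stalemate

White to move; white king on h8.
In check: no.
King squares — g7: attacked by Qf7; h7: attacked by Qf7; g8: attacked by Qf7.
Legal moves for White: none.
Not in check and no legal moves → stalemate.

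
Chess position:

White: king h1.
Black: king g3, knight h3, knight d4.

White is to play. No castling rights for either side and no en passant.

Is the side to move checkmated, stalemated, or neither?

White to move; white king on h1.
In check: no.
King squares — g1: attacked by Nh3; g2: attacked by Kg3; h2: attacked by Kg3.
Legal moves for White: none.
Not in check and no legal moves → stalemate.

stalemate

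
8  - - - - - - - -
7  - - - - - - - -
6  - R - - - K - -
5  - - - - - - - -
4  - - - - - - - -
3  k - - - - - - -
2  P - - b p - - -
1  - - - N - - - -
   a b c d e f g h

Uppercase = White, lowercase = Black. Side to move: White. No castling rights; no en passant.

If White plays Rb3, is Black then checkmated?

After Rb3: black king on a3; in check: yes, from the white rook on b3.
Black has 2 legal replies: Ka4, Kxa2.
In check but a legal move exists → not checkmate.

no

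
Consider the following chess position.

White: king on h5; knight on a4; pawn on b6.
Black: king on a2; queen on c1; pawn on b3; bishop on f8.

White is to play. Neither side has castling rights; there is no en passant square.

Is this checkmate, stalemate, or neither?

neither

White to move; white king on h5.
In check: no.
Legal moves for White: Kg6, Kh4, Kg4, Nc5, Nc3+, Nb2, b7.
White has 7 legal moves and is not in check → neither.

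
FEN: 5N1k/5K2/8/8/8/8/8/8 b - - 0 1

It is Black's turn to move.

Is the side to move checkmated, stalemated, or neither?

Black to move; black king on h8.
In check: no.
King squares — g7: attacked by Kf7; h7: attacked by Nf8; g8: attacked by Kf7.
Legal moves for Black: none.
Not in check and no legal moves → stalemate.

stalemate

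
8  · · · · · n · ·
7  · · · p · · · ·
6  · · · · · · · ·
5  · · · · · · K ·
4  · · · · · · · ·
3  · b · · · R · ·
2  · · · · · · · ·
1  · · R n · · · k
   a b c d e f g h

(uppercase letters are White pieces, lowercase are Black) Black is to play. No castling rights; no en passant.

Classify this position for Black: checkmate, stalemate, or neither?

neither

Black to move; black king on h1.
In check: no.
Legal moves for Black: Nh7+, Ng6, Ne6+, Bg8, Bf7, Be6, Bd5, Bc4, Ba4, Bc2, Ba2, Kh2, Kg2, Kg1, d6, d5.
Black has 16 legal moves and is not in check → neither.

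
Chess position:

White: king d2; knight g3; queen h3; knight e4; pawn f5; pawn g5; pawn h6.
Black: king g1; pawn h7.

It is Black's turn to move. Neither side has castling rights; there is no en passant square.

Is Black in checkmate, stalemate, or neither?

stalemate

Black to move; black king on g1.
In check: no.
King squares — f1: attacked by Ng3; h1: attacked by Ng3; f2: attacked by Ne4; g2: attacked by Qh3; h2: attacked by Qh3.
Legal moves for Black: none.
Not in check and no legal moves → stalemate.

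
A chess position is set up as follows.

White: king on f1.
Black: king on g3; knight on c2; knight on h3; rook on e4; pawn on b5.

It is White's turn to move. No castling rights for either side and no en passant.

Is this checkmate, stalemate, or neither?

stalemate

White to move; white king on f1.
In check: no.
King squares — e1: attacked by Nc2; g1: attacked by Nh3; e2: attacked by Re4; f2: attacked by Kg3; g2: attacked by Kg3.
Legal moves for White: none.
Not in check and no legal moves → stalemate.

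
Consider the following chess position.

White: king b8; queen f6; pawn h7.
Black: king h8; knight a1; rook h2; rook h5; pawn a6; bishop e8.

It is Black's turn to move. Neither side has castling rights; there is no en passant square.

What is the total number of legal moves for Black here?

Black to move; king on h8.
In check: yes, from the white queen on f6.
Legal moves: Kxh7.
Count: 1.

1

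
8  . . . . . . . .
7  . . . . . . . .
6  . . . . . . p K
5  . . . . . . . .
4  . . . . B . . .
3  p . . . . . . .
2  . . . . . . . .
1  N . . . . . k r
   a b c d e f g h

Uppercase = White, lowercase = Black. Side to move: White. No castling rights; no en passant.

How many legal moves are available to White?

White to move; king on h6.
In check: yes, from the black rook on h1.
Legal moves: Kg7, Kxg6, Kg5, Bxh1.
Count: 4.

4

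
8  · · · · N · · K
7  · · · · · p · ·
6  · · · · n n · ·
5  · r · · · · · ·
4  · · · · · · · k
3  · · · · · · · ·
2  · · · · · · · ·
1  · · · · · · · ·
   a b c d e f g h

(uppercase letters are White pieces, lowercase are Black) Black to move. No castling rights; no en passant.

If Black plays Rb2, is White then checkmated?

no

After Rb2: white king on h8; in check: no.
White is not in check, so this cannot be checkmate.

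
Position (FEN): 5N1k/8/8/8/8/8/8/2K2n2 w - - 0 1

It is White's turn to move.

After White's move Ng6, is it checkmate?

After Ng6: black king on h8; in check: yes, from the white knight on g6.
Black has 3 legal replies: Kg8, Kh7, Kg7.
In check but a legal move exists → not checkmate.

no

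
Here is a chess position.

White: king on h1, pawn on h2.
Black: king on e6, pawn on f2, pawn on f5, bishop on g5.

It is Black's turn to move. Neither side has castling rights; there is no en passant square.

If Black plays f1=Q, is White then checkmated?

yes

After f1=Q: white king on h1; in check: yes, from the black queen on f1.
King squares — g1: attacked by Qf1; g2: attacked by Qf1; h2: own pawn.
White has no legal moves → checkmate.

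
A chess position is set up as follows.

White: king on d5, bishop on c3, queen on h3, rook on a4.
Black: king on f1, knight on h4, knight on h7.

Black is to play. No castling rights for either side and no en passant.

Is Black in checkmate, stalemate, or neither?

Black to move; black king on f1.
In check: yes, from the white queen on h3.
Legal moves for Black: Kf2, Ke2, Kg1, Ng2.
Black is in check but has 4 legal moves → neither.

neither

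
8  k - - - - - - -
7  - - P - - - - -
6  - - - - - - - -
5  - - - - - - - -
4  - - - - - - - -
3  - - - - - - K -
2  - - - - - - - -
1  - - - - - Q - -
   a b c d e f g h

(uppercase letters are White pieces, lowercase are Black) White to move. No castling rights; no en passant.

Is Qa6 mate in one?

yes

After Qa6: black king on a8; in check: yes, from the white queen on a6.
King squares — a7: attacked by Qa6; b7: attacked by Qa6; b8: attacked by Pc7.
Black has no legal moves → checkmate.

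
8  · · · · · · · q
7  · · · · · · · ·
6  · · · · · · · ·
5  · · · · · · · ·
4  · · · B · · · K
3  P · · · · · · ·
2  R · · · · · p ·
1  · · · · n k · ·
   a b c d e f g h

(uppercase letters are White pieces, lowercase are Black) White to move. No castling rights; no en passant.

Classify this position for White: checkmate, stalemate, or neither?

neither

White to move; white king on h4.
In check: yes, from the black queen on h8.
Legal moves for White: Kg5, Kg4, Kg3, Bxh8.
White is in check but has 4 legal moves → neither.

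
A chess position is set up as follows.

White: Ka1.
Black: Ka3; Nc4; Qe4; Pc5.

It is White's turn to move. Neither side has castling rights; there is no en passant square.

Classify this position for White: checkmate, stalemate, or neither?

stalemate

White to move; white king on a1.
In check: no.
King squares — b1: attacked by Qe4; a2: attacked by Ka3; b2: attacked by Ka3.
Legal moves for White: none.
Not in check and no legal moves → stalemate.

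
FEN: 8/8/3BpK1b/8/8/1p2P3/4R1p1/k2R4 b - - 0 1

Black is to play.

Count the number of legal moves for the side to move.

Black to move; king on a1.
In check: yes, from the white rook on d1.
Legal moves: none.
Count: 0.

0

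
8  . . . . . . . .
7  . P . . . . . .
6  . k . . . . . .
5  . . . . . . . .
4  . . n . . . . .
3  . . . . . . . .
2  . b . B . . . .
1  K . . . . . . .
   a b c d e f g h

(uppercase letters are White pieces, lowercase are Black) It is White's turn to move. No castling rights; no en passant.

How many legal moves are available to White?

White to move; king on a1.
In check: yes, from the black bishop on b2.
Legal moves: Ka2, Kb1.
Count: 2.

2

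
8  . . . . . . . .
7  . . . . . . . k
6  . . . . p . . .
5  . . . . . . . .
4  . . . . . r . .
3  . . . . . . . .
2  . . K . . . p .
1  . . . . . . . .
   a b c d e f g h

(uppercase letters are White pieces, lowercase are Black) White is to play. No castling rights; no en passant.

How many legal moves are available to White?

White to move; king on c2.
In check: no.
Legal moves: Kd3, Kc3, Kb3, Kd2, Kb2, Kd1, Kc1, Kb1.
Count: 8.

8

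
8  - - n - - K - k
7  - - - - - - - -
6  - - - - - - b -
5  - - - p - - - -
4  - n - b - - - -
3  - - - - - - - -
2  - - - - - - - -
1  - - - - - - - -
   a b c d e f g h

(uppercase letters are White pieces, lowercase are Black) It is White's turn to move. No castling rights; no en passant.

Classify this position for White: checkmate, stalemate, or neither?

White to move; white king on f8.
In check: no.
King squares — e7: attacked by Nc8; f7: attacked by Bg6; g7: attacked by Bd4; e8: attacked by Bg6; g8: attacked by Kh8.
Legal moves for White: none.
Not in check and no legal moves → stalemate.

stalemate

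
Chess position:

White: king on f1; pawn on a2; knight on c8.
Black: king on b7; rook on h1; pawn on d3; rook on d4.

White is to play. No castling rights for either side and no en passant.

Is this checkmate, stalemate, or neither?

White to move; white king on f1.
In check: yes, from the black rook on h1.
Legal moves for White: Kg2, Kf2.
White is in check but has 2 legal moves → neither.

neither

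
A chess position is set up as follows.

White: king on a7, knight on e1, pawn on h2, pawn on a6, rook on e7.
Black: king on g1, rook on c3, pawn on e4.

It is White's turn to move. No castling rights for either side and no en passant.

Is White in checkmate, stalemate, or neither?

White to move; white king on a7.
In check: no.
Legal moves for White include: Re8, Rh7, Rg7+, Rf7, Rd7, Rc7, Rb7, Re6, Re5, Rxe4, Kb8, Ka8, Kb7, Kb6, Nf3+, Nd3, Ng2, Nc2, ... (list truncated; more exist).
White has legal moves and is not in check → neither.

neither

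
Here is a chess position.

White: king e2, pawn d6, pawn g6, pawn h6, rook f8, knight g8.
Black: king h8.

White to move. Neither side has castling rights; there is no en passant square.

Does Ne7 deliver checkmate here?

yes

After Ne7: black king on h8; in check: yes, from the white rook on f8.
King squares — g7: attacked by Ph6; h7: attacked by Pg6; g8: attacked by Ne7.
Black has no legal moves → checkmate.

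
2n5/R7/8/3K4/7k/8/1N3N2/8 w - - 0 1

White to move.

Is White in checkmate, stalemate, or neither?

neither

White to move; white king on d5.
In check: no.
Legal moves for White include: Ra8, Rh7+, Rg7, Rf7, Re7, Rd7, Rc7, Rb7, Ra6, Ra5, Ra4+, Ra3, Ra2, Ra1, Ke6, Kc6, Ke5, Kc5, ... (list truncated; more exist).
White has legal moves and is not in check → neither.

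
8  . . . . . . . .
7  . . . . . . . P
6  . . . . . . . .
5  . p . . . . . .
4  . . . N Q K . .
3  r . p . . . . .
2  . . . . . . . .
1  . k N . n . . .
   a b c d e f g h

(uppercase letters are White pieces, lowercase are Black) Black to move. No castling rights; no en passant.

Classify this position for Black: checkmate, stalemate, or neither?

neither

Black to move; black king on b1.
In check: yes, from the white queen on e4.
King squares — a1: available; c1: available; a2: attacked by Nc1; b2: available; c2: attacked by Nd4.
Legal moves for Black: Kb2, Kxc1, Ka1, Nd3+, Nc2, c2.
Black is in check but has 6 legal moves → neither.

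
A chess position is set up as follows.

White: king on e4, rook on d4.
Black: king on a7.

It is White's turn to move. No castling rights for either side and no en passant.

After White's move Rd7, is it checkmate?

After Rd7: black king on a7; in check: yes, from the white rook on d7.
Black has 4 legal replies: Kb8, Ka8, Kb6, Ka6.
In check but a legal move exists → not checkmate.

no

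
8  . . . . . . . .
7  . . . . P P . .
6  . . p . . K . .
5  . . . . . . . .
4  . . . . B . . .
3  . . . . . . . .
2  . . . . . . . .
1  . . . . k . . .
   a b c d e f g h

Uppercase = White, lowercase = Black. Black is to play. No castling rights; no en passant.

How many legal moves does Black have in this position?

6

Black to move; king on e1.
In check: no.
Legal moves: Kf2, Ke2, Kd2, Kf1, Kd1, c5.
Count: 6.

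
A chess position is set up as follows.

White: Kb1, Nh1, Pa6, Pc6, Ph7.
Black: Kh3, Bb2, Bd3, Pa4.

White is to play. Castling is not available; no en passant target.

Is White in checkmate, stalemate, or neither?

neither

White to move; white king on b1.
In check: yes, from the black bishop on d3.
Legal moves for White: Kxb2, Ka2.
White is in check but has 2 legal moves → neither.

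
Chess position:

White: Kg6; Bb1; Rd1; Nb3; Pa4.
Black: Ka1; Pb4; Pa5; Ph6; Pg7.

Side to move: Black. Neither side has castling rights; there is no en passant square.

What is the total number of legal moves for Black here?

Black to move; king on a1.
In check: yes, from the white knight on b3.
Legal moves: Kb2.
Count: 1.

1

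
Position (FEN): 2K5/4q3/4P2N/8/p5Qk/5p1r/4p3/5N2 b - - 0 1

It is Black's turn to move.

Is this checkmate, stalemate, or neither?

Black to move; black king on h4.
In check: yes, from the white queen on g4.
King squares — g3: attacked by Nf1; h3: own rook; g4: attacked by Nh6; g5: attacked by Qg4; h5: attacked by Qg4.
Legal moves for Black: none.
In check with no legal moves → checkmate.

checkmate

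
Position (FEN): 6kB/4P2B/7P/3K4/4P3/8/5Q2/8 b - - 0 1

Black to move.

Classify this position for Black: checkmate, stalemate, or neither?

Black to move; black king on g8.
In check: yes, from the white bishop on h7.
King squares — f7: attacked by Qf2; g7: attacked by Ph6; h7: available; f8: attacked by Qf2; h8: available.
Legal moves for Black: Kxh8, Kxh7.
Black is in check but has 2 legal moves → neither.

neither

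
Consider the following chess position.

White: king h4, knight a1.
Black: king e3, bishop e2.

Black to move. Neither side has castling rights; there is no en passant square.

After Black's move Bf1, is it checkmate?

no

After Bf1: white king on h4; in check: no.
White is not in check, so this cannot be checkmate.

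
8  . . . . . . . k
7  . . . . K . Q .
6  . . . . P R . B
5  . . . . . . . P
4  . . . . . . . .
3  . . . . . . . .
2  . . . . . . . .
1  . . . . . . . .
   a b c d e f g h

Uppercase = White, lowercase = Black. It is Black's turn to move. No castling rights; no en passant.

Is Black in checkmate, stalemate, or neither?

Black to move; black king on h8.
In check: yes, from the white queen on g7.
King squares — g7: attacked by Bh6; h7: attacked by Qg7; g8: attacked by Qg7.
Legal moves for Black: none.
In check with no legal moves → checkmate.

checkmate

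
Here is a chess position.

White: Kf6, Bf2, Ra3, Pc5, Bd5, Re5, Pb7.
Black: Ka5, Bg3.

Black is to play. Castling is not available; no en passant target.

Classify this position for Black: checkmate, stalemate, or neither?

neither

Black to move; black king on a5.
In check: yes, from the white rook on a3.
Legal moves for Black: Kb5, Kb4.
Black is in check but has 2 legal moves → neither.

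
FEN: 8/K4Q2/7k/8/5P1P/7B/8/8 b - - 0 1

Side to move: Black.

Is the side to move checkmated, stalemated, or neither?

stalemate

Black to move; black king on h6.
In check: no.
King squares — g5: attacked by Pf4; h5: attacked by Qf7; g6: attacked by Qf7; g7: attacked by Qf7; h7: attacked by Qf7.
Legal moves for Black: none.
Not in check and no legal moves → stalemate.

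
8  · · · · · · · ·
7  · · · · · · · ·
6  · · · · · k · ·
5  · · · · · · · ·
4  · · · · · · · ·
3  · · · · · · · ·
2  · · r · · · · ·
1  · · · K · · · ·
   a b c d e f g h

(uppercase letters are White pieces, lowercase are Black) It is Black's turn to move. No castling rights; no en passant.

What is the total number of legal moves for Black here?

22

Black to move; king on f6.
In check: no.
Legal moves: Kg7, Kf7, Ke7, Kg6, Ke6, Kg5, Kf5, Ke5, Rc8, Rc7, Rc6, Rc5, Rc4, Rc3, Rh2, Rg2, Rf2, Re2, Rd2+, Rb2, Ra2, Rc1+.
Count: 22.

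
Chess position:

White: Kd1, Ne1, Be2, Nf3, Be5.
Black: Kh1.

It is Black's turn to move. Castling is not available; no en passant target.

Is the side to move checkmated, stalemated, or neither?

stalemate

Black to move; black king on h1.
In check: no.
King squares — g1: attacked by Nf3; g2: attacked by Ne1; h2: attacked by Nf3.
Legal moves for Black: none.
Not in check and no legal moves → stalemate.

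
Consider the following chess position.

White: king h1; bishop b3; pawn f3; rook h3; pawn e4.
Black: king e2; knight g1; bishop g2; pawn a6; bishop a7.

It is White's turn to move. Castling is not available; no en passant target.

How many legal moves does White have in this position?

2

White to move; king on h1.
In check: yes, from the black bishop on g2.
Legal moves: Kh2, Kxg2.
Count: 2.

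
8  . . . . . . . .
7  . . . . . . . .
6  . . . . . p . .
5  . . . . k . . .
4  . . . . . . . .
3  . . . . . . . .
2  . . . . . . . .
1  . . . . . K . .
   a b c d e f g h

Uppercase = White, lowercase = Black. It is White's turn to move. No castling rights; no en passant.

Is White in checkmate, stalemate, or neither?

neither

White to move; white king on f1.
In check: no.
Legal moves for White: Kg2, Kf2, Ke2, Kg1, Ke1.
White has 5 legal moves and is not in check → neither.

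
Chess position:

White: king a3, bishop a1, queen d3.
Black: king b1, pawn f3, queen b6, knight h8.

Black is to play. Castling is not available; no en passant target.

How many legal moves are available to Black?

2

Black to move; king on b1.
In check: yes, from the white queen on d3.
Legal moves: Kc1, Kxa1.
Count: 2.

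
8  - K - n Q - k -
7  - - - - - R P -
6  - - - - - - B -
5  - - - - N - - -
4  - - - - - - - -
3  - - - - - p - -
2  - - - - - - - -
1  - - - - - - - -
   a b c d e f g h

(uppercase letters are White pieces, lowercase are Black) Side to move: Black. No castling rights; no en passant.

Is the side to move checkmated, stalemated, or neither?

checkmate

Black to move; black king on g8.
In check: yes, from the white queen on e8.
King squares — f7: attacked by Ne5; g7: attacked by Rf7; h7: attacked by Bg6; f8: attacked by Rf7; h8: attacked by Pg7.
Legal moves for Black: none.
In check with no legal moves → checkmate.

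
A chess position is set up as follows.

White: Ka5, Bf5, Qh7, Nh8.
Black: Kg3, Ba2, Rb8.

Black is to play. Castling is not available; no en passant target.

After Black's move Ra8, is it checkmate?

After Ra8: white king on a5; in check: yes, from the black rook on a8.
White has 4 legal replies: Kb6, Kb5, Kb4, Qa7.
In check but a legal move exists → not checkmate.

no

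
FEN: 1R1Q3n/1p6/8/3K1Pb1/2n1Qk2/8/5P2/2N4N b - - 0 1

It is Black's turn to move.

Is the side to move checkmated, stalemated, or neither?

Black to move; black king on f4.
In check: yes, from the white queen on e4.
King squares — e3: attacked by Pf2; f3: attacked by Qe4; g3: attacked by Nh1; e4: attacked by Kd5; g4: attacked by Qe4; e5: attacked by Qe4; f5: attacked by Qe4; g5: own bishop.
Legal moves for Black: none.
In check with no legal moves → checkmate.

checkmate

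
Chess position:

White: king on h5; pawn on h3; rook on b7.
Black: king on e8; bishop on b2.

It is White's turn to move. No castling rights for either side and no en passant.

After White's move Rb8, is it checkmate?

no

After Rb8: black king on e8; in check: yes, from the white rook on b8.
Black has 3 legal replies: Kf7, Ke7, Kd7.
In check but a legal move exists → not checkmate.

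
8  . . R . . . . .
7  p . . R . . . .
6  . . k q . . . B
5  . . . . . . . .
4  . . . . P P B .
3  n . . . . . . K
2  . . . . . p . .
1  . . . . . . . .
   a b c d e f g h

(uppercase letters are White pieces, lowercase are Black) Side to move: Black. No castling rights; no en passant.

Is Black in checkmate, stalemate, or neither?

neither

Black to move; black king on c6.
In check: yes, from the white rook on c8.
King squares — b5: available; c5: attacked by Rc8; d5: attacked by Pe4; b6: available; d6: own queen; b7: attacked by Rd7; c7: attacked by Rd7; d7: attacked by Bg4.
Legal moves for Black: Kb6, Kb5, Qc7.
Black is in check but has 3 legal moves → neither.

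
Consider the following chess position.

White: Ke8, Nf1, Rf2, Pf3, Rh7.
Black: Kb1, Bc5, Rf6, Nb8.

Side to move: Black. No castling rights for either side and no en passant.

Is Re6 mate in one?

After Re6: white king on e8; in check: yes, from the black rook on e6.
White has 3 legal replies: Kd8, Kf7, Re7.
In check but a legal move exists → not checkmate.

no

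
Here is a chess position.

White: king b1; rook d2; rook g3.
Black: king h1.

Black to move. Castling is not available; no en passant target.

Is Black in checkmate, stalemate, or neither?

Black to move; black king on h1.
In check: no.
King squares — g1: attacked by Rg3; g2: attacked by Rd2; h2: attacked by Rd2.
Legal moves for Black: none.
Not in check and no legal moves → stalemate.

stalemate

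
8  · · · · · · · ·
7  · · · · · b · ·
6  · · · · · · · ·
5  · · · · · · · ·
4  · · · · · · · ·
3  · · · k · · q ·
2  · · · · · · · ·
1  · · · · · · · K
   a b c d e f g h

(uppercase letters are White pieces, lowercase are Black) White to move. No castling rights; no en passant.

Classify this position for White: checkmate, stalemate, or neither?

stalemate

White to move; white king on h1.
In check: no.
King squares — g1: attacked by Qg3; g2: attacked by Qg3; h2: attacked by Qg3.
Legal moves for White: none.
Not in check and no legal moves → stalemate.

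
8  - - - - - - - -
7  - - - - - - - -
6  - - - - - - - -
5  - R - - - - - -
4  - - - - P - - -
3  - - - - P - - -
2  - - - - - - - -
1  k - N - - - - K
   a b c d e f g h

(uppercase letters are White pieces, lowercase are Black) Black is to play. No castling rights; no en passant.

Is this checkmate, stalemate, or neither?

stalemate

Black to move; black king on a1.
In check: no.
King squares — b1: attacked by Rb5; a2: attacked by Nc1; b2: attacked by Rb5.
Legal moves for Black: none.
Not in check and no legal moves → stalemate.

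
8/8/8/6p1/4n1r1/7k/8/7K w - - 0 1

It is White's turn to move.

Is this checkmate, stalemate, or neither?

stalemate

White to move; white king on h1.
In check: no.
King squares — g1: attacked by Rg4; g2: attacked by Kh3; h2: attacked by Kh3.
Legal moves for White: none.
Not in check and no legal moves → stalemate.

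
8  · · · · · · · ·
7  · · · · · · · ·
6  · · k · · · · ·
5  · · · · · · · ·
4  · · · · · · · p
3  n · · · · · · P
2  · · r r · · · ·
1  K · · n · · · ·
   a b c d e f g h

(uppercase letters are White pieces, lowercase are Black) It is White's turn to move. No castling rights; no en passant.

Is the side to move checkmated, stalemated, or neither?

stalemate

White to move; white king on a1.
In check: no.
King squares — b1: attacked by Na3; a2: attacked by Rc2; b2: attacked by Nd1.
Legal moves for White: none.
Not in check and no legal moves → stalemate.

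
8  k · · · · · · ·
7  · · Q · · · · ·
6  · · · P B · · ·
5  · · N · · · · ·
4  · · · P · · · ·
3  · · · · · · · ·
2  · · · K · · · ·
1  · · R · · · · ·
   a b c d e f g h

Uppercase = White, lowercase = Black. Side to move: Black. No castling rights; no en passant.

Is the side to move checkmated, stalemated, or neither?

stalemate

Black to move; black king on a8.
In check: no.
King squares — a7: attacked by Qc7; b7: attacked by Nc5; b8: attacked by Qc7.
Legal moves for Black: none.
Not in check and no legal moves → stalemate.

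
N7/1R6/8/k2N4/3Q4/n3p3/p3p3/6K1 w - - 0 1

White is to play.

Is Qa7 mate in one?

yes

After Qa7: black king on a5; in check: yes, from the white queen on a7.
King squares — a4: attacked by Qa7; b4: attacked by Nd5; b5: attacked by Rb7; a6: attacked by Qa7; b6: attacked by Nd5.
Black has no legal moves → checkmate.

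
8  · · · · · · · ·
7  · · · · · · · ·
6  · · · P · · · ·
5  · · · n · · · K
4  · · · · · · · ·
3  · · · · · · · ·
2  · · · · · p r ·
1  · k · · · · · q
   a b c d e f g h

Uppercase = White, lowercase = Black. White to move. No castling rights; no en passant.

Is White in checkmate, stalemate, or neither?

White to move; white king on h5.
In check: yes, from the black queen on h1.
King squares — g4: attacked by Rg2; h4: attacked by Qh1; g5: attacked by Rg2; g6: attacked by Rg2; h6: attacked by Qh1.
Legal moves for White: none.
In check with no legal moves → checkmate.

checkmate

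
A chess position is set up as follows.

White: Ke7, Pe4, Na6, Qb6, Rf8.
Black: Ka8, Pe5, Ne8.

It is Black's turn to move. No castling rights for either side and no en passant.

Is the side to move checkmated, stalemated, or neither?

Black to move; black king on a8.
In check: no.
King squares — a7: attacked by Qb6; b7: attacked by Qb6; b8: attacked by Na6.
Legal moves for Black: none.
Not in check and no legal moves → stalemate.

stalemate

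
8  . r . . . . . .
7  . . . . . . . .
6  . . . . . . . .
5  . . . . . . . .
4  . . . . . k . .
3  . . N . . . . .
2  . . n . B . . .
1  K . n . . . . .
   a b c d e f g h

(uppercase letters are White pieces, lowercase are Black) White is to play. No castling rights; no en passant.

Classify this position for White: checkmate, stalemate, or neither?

White to move; white king on a1.
In check: yes, from the black knight on c2.
King squares — b1: attacked by Rb8; a2: attacked by Nc1; b2: attacked by Rb8.
Legal moves for White: none.
In check with no legal moves → checkmate.

checkmate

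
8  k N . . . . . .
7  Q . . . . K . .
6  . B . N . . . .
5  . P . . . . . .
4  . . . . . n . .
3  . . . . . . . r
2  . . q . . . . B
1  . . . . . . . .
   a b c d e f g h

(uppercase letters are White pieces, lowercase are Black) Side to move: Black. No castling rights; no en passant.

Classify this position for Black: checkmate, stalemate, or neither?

checkmate

Black to move; black king on a8.
In check: yes, from the white queen on a7.
King squares — a7: attacked by Bb6; b7: attacked by Nd6; b8: attacked by Qa7.
Legal moves for Black: none.
In check with no legal moves → checkmate.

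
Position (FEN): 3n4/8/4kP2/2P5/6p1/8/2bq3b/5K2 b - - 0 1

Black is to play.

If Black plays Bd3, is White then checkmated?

yes

After Bd3: white king on f1; in check: yes, from the black bishop on d3.
King squares — e1: attacked by Qd2; g1: attacked by Bh2; e2: attacked by Qd2; f2: attacked by Qd2; g2: attacked by Qd2.
White has no legal moves → checkmate.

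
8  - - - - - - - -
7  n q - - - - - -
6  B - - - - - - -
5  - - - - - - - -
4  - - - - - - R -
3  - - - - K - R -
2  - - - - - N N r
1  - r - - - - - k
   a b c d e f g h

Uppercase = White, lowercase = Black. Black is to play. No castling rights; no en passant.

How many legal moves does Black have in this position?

Black to move; king on h1.
In check: yes, from the white knight on f2.
Legal moves: Kg1.
Count: 1.

1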